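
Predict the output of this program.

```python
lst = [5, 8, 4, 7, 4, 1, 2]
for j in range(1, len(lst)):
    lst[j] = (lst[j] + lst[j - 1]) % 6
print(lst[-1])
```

1

j=1: lst[1] = (8+5)%6 = 1 → [5, 1, 4, 7, 4, 1, 2]
j=2: lst[2] = (4+1)%6 = 5 → [5, 1, 5, 7, 4, 1, 2]
j=3: lst[3] = (7+5)%6 = 0 → [5, 1, 5, 0, 4, 1, 2]
j=4: lst[4] = (4+0)%6 = 4 → [5, 1, 5, 0, 4, 1, 2]
j=5: lst[5] = (1+4)%6 = 5 → [5, 1, 5, 0, 4, 5, 2]
j=6: lst[6] = (2+5)%6 = 1 → [5, 1, 5, 0, 4, 5, 1]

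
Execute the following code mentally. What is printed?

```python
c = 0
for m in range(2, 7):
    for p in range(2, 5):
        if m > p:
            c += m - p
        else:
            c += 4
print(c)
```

43

m=2,p=2: not 2>2, c = 0+4 = 4
m=2,p=3: not 2>3, c = 4+4 = 8
m=2,p=4: not 2>4, c = 8+4 = 12
m=3,p=2: 3>2, c = 12+1 = 13
m=3,p=3: not 3>3, c = 13+4 = 17
m=3,p=4: not 3>4, c = 17+4 = 21
m=4,p=2: 4>2, c = 21+2 = 23
m=4,p=3: 4>3, c = 23+1 = 24
m=4,p=4: not 4>4, c = 24+4 = 28
m=5,p=2: 5>2, c = 28+3 = 31
m=5,p=3: 5>3, c = 31+2 = 33
m=5,p=4: 5>4, c = 33+1 = 34
m=6,p=2: 6>2, c = 34+4 = 38
m=6,p=3: 6>3, c = 38+3 = 41
m=6,p=4: 6>4, c = 41+2 = 43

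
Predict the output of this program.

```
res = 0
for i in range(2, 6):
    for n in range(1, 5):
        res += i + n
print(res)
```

96

i=2,n=1: res = 0+3 = 3
i=2,n=2: res = 3+4 = 7
i=2,n=3: res = 7+5 = 12
i=2,n=4: res = 12+6 = 18
i=3,n=1: res = 18+4 = 22
i=3,n=2: res = 22+5 = 27
i=3,n=3: res = 27+6 = 33
i=3,n=4: res = 33+7 = 40
i=4,n=1: res = 40+5 = 45
i=4,n=2: res = 45+6 = 51
i=4,n=3: res = 51+7 = 58
i=4,n=4: res = 58+8 = 66
i=5,n=1: res = 66+6 = 72
i=5,n=2: res = 72+7 = 79
i=5,n=3: res = 79+8 = 87
i=5,n=4: res = 87+9 = 96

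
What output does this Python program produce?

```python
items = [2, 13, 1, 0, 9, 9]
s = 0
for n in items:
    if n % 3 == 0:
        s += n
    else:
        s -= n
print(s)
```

n=2: not %3==0, s = 0-2 = -2
n=13: not %3==0, s = (-2)-13 = -15
n=1: not %3==0, s = (-15)-1 = -16
n=0: %3==0, s = (-16)+0 = -16
n=9: %3==0, s = (-16)+9 = -7
n=9: %3==0, s = (-7)+9 = 2

2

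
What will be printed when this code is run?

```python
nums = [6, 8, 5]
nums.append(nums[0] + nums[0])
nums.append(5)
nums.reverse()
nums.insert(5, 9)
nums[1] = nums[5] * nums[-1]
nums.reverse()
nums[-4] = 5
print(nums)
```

append nums[0]+nums[0] = 6+6 = 12 → [6, 8, 5, 12]
append 5 → [6, 8, 5, 12, 5]
reverse → [5, 12, 5, 8, 6]
insert 9 at 5 → [5, 12, 5, 8, 6, 9]
nums[1] = nums[5]*nums[-1] = 9*9 = 81 → [5, 81, 5, 8, 6, 9]
reverse → [9, 6, 8, 5, 81, 5]
nums[-4] = 5 → [9, 6, 5, 5, 81, 5]

[9, 6, 5, 5, 81, 5]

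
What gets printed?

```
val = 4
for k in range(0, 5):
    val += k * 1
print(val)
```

14

k=0: val = 4+0*1 = 4
k=1: val = 4+1*1 = 5
k=2: val = 5+2*1 = 7
k=3: val = 7+3*1 = 10
k=4: val = 10+4*1 = 14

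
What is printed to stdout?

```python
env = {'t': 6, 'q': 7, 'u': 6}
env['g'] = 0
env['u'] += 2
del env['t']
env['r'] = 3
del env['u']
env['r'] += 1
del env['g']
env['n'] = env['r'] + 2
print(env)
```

env['g'] = 0 → {'t': 6, 'q': 7, 'u': 6, 'g': 0}
env['u'] = 6+2 = 8 → {'t': 6, 'q': 7, 'u': 8, 'g': 0}
del 't' → {'q': 7, 'u': 8, 'g': 0}
env['r'] = 3 → {'q': 7, 'u': 8, 'g': 0, 'r': 3}
del 'u' → {'q': 7, 'g': 0, 'r': 3}
env['r'] = 3+1 = 4 → {'q': 7, 'g': 0, 'r': 4}
del 'g' → {'q': 7, 'r': 4}
env['n'] = env['r']+2 = 6 → {'q': 7, 'r': 4, 'n': 6}

{'q': 7, 'r': 4, 'n': 6}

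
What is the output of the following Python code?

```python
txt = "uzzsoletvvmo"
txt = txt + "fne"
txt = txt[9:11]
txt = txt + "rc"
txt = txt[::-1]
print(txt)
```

crmv

+ 'fne' → 'uzzsoletvvmofne'
slice [9:11] → 'vm'
+ 'rc' → 'vmrc'
reverse → 'crmv'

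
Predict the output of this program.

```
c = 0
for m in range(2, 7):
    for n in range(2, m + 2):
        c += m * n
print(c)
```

355

m=2,n=2: c = 0+4 = 4
m=2,n=3: c = 4+6 = 10
m=3,n=2: c = 10+6 = 16
m=3,n=3: c = 16+9 = 25
m=3,n=4: c = 25+12 = 37
m=4,n=2: c = 37+8 = 45
m=4,n=3: c = 45+12 = 57
m=4,n=4: c = 57+16 = 73
m=4,n=5: c = 73+20 = 93
m=5,n=2: c = 93+10 = 103
m=5,n=3: c = 103+15 = 118
m=5,n=4: c = 118+20 = 138
m=5,n=5: c = 138+25 = 163
m=5,n=6: c = 163+30 = 193
m=6,n=2: c = 193+12 = 205
m=6,n=3: c = 205+18 = 223
m=6,n=4: c = 223+24 = 247
m=6,n=5: c = 247+30 = 277
m=6,n=6: c = 277+36 = 313
m=6,n=7: c = 313+42 = 355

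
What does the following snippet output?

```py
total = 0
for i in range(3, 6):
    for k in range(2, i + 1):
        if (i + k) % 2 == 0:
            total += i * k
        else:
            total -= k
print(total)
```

62

i=3,k=2: odd sum, total = 0-2 = -2
i=3,k=3: even sum, total = (-2)+9 = 7
i=4,k=2: even sum, total = 7+8 = 15
i=4,k=3: odd sum, total = 15-3 = 12
i=4,k=4: even sum, total = 12+16 = 28
i=5,k=2: odd sum, total = 28-2 = 26
i=5,k=3: even sum, total = 26+15 = 41
i=5,k=4: odd sum, total = 41-4 = 37
i=5,k=5: even sum, total = 37+25 = 62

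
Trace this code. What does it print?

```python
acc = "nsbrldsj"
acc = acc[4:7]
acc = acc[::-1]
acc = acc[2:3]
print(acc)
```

slice [4:7] → 'lds'
reverse → 'sdl'
slice [2:3] → 'l'

l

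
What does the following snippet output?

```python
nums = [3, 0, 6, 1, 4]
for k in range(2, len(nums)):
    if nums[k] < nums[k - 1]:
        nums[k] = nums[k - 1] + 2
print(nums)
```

k=2: 6>=0, unchanged → [3, 0, 6, 1, 4]
k=3: 1<6, nums[3] = 6+2 = 8 → [3, 0, 6, 8, 4]
k=4: 4<8, nums[4] = 8+2 = 10 → [3, 0, 6, 8, 10]

[3, 0, 6, 8, 10]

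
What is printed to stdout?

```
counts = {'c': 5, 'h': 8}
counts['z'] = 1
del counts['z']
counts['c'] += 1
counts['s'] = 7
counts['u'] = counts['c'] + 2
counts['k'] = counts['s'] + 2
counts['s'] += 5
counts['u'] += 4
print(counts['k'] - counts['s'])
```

-3

counts['z'] = 1 → {'c': 5, 'h': 8, 'z': 1}
del 'z' → {'c': 5, 'h': 8}
counts['c'] = 5+1 = 6 → {'c': 6, 'h': 8}
counts['s'] = 7 → {'c': 6, 'h': 8, 's': 7}
counts['u'] = counts['c']+2 = 8 → {'c': 6, 'h': 8, 's': 7, 'u': 8}
counts['k'] = counts['s']+2 = 9 → {'c': 6, 'h': 8, 's': 7, 'u': 8, 'k': 9}
counts['s'] = 7+5 = 12 → {'c': 6, 'h': 8, 's': 12, 'u': 8, 'k': 9}
counts['u'] = 8+4 = 12 → {'c': 6, 'h': 8, 's': 12, 'u': 12, 'k': 9}
counts['k']-counts['s'] = 9-12 = -3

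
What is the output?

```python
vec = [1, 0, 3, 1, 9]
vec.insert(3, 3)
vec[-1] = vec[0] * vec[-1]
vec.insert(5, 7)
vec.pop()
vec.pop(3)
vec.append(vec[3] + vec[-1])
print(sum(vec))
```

20

insert 3 at 3 → [1, 0, 3, 3, 1, 9]
vec[-1] = vec[0]*vec[-1] = 1*9 = 9 → [1, 0, 3, 3, 1, 9]
insert 7 at 5 → [1, 0, 3, 3, 1, 7, 9]
pop() removes 9 → [1, 0, 3, 3, 1, 7]
pop(3) removes 3 → [1, 0, 3, 1, 7]
append vec[3]+vec[-1] = 1+7 = 8 → [1, 0, 3, 1, 7, 8]
sum = 20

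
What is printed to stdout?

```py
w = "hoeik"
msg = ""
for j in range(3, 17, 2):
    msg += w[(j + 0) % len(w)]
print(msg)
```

ihekoih

j=3: add w[3]='i' → 'i'
j=5: add w[0]='h' → 'ih'
j=7: add w[2]='e' → 'ihe'
j=9: add w[4]='k' → 'ihek'
j=11: add w[1]='o' → 'iheko'
j=13: add w[3]='i' → 'ihekoi'
j=15: add w[0]='h' → 'ihekoih'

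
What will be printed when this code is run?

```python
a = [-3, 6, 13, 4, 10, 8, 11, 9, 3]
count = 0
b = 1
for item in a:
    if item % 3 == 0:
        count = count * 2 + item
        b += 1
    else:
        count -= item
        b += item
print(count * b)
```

-8313

item=-3: %3==0, count = 0*2+(-3) = -3; b=2
item=6: %3==0, count = (-3)*2+6 = 0; b=3
item=13: not %3==0, count = 0-13 = -13; b=16
item=4: not %3==0, count = (-13)-4 = -17; b=20
item=10: not %3==0, count = (-17)-10 = -27; b=30
item=8: not %3==0, count = (-27)-8 = -35; b=38
item=11: not %3==0, count = (-35)-11 = -46; b=49
item=9: %3==0, count = (-46)*2+9 = -83; b=50
item=3: %3==0, count = (-83)*2+3 = -163; b=51
count*b = (-163)*51 = -8313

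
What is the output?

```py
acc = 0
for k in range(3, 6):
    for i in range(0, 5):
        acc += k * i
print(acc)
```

120

k=3,i=0: acc = 0+0 = 0
k=3,i=1: acc = 0+3 = 3
k=3,i=2: acc = 3+6 = 9
k=3,i=3: acc = 9+9 = 18
k=3,i=4: acc = 18+12 = 30
k=4,i=0: acc = 30+0 = 30
k=4,i=1: acc = 30+4 = 34
k=4,i=2: acc = 34+8 = 42
k=4,i=3: acc = 42+12 = 54
k=4,i=4: acc = 54+16 = 70
k=5,i=0: acc = 70+0 = 70
k=5,i=1: acc = 70+5 = 75
k=5,i=2: acc = 75+10 = 85
k=5,i=3: acc = 85+15 = 100
k=5,i=4: acc = 100+20 = 120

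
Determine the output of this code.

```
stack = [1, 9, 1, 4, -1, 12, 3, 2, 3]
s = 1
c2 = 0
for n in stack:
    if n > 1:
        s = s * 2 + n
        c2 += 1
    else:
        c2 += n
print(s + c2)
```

n=1: not >1; c2=1
n=9: >1, s = 1*2+9 = 11; c2=2
n=1: not >1; c2=3
n=4: >1, s = 11*2+4 = 26; c2=4
n=-1: not >1; c2=3
n=12: >1, s = 26*2+12 = 64; c2=4
n=3: >1, s = 64*2+3 = 131; c2=5
n=2: >1, s = 131*2+2 = 264; c2=6
n=3: >1, s = 264*2+3 = 531; c2=7
s+c2 = 531+7 = 538

538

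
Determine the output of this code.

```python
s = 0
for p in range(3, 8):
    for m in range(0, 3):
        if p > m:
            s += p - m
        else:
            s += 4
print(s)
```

p=3,m=0: 3>0, s = 0+3 = 3
p=3,m=1: 3>1, s = 3+2 = 5
p=3,m=2: 3>2, s = 5+1 = 6
p=4,m=0: 4>0, s = 6+4 = 10
p=4,m=1: 4>1, s = 10+3 = 13
p=4,m=2: 4>2, s = 13+2 = 15
p=5,m=0: 5>0, s = 15+5 = 20
p=5,m=1: 5>1, s = 20+4 = 24
p=5,m=2: 5>2, s = 24+3 = 27
p=6,m=0: 6>0, s = 27+6 = 33
p=6,m=1: 6>1, s = 33+5 = 38
p=6,m=2: 6>2, s = 38+4 = 42
p=7,m=0: 7>0, s = 42+7 = 49
p=7,m=1: 7>1, s = 49+6 = 55
p=7,m=2: 7>2, s = 55+5 = 60

60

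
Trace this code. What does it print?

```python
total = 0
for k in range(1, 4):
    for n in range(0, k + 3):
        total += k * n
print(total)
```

k=1,n=0: total = 0+0 = 0
k=1,n=1: total = 0+1 = 1
k=1,n=2: total = 1+2 = 3
k=1,n=3: total = 3+3 = 6
k=2,n=0: total = 6+0 = 6
k=2,n=1: total = 6+2 = 8
k=2,n=2: total = 8+4 = 12
k=2,n=3: total = 12+6 = 18
k=2,n=4: total = 18+8 = 26
k=3,n=0: total = 26+0 = 26
k=3,n=1: total = 26+3 = 29
k=3,n=2: total = 29+6 = 35
k=3,n=3: total = 35+9 = 44
k=3,n=4: total = 44+12 = 56
k=3,n=5: total = 56+15 = 71

71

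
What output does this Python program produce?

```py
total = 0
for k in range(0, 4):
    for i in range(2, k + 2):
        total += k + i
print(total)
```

k=1,i=2: total = 0+3 = 3
k=2,i=2: total = 3+4 = 7
k=2,i=3: total = 7+5 = 12
k=3,i=2: total = 12+5 = 17
k=3,i=3: total = 17+6 = 23
k=3,i=4: total = 23+7 = 30

30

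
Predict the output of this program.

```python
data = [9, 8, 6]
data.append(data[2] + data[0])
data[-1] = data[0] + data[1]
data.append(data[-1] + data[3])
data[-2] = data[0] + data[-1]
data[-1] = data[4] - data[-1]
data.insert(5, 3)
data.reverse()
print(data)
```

[3, 0, 43, 6, 8, 9]

append data[2]+data[0] = 6+9 = 15 → [9, 8, 6, 15]
data[-1] = data[0]+data[1] = 9+8 = 17 → [9, 8, 6, 17]
append data[-1]+data[3] = 17+17 = 34 → [9, 8, 6, 17, 34]
data[-2] = data[0]+data[-1] = 9+34 = 43 → [9, 8, 6, 43, 34]
data[-1] = data[4]-data[-1] = 34-34 = 0 → [9, 8, 6, 43, 0]
insert 3 at 5 → [9, 8, 6, 43, 0, 3]
reverse → [3, 0, 43, 6, 8, 9]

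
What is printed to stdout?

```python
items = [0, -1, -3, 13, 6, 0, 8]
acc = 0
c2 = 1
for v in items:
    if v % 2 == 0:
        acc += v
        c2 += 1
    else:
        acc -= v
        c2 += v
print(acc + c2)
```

19

v=0: even, acc = 0+0 = 0; c2=2
v=-1: not even, acc = 0-(-1) = 1; c2=1
v=-3: not even, acc = 1-(-3) = 4; c2=-2
v=13: not even, acc = 4-13 = -9; c2=11
v=6: even, acc = (-9)+6 = -3; c2=12
v=0: even, acc = (-3)+0 = -3; c2=13
v=8: even, acc = (-3)+8 = 5; c2=14
acc+c2 = 5+14 = 19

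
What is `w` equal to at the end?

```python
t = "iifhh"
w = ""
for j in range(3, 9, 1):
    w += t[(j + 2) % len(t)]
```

j=3: add t[0]='i' → 'i'
j=4: add t[1]='i' → 'ii'
j=5: add t[2]='f' → 'iif'
j=6: add t[3]='h' → 'iifh'
j=7: add t[4]='h' → 'iifhh'
j=8: add t[0]='i' → 'iifhhi'

'iifhhi'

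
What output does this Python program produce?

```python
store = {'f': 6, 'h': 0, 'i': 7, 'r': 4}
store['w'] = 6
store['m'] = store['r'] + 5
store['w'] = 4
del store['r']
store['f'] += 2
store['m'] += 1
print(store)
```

store['w'] = 6 → {'f': 6, 'h': 0, 'i': 7, 'r': 4, 'w': 6}
store['m'] = store['r']+5 = 9 → {'f': 6, 'h': 0, 'i': 7, 'r': 4, 'w': 6, 'm': 9}
store['w'] = 4 → {'f': 6, 'h': 0, 'i': 7, 'r': 4, 'w': 4, 'm': 9}
del 'r' → {'f': 6, 'h': 0, 'i': 7, 'w': 4, 'm': 9}
store['f'] = 6+2 = 8 → {'f': 8, 'h': 0, 'i': 7, 'w': 4, 'm': 9}
store['m'] = 9+1 = 10 → {'f': 8, 'h': 0, 'i': 7, 'w': 4, 'm': 10}

{'f': 8, 'h': 0, 'i': 7, 'w': 4, 'm': 10}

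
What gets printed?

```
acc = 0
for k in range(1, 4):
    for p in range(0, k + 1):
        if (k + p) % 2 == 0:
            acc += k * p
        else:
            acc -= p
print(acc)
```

14

k=1,p=0: odd sum, acc = 0-0 = 0
k=1,p=1: even sum, acc = 0+1 = 1
k=2,p=0: even sum, acc = 1+0 = 1
k=2,p=1: odd sum, acc = 1-1 = 0
k=2,p=2: even sum, acc = 0+4 = 4
k=3,p=0: odd sum, acc = 4-0 = 4
k=3,p=1: even sum, acc = 4+3 = 7
k=3,p=2: odd sum, acc = 7-2 = 5
k=3,p=3: even sum, acc = 5+9 = 14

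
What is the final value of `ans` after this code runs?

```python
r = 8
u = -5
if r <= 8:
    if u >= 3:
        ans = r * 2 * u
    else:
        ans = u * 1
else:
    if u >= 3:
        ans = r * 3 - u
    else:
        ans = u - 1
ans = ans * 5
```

-25

r=8, u=-5
r <= 8 is True; u >= 3 is False
→ ans = u * 1 = -5
ans = (-5)*5 = -25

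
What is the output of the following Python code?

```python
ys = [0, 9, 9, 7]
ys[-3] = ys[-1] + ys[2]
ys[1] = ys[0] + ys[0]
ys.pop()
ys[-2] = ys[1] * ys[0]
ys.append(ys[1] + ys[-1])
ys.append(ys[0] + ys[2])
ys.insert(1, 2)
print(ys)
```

[0, 2, 0, 9, 9, 9]

ys[-3] = ys[-1]+ys[2] = 7+9 = 16 → [0, 16, 9, 7]
ys[1] = ys[0]+ys[0] = 0+0 = 0 → [0, 0, 9, 7]
pop() removes 7 → [0, 0, 9]
ys[-2] = ys[1]*ys[0] = 0*0 = 0 → [0, 0, 9]
append ys[1]+ys[-1] = 0+9 = 9 → [0, 0, 9, 9]
append ys[0]+ys[2] = 0+9 = 9 → [0, 0, 9, 9, 9]
insert 2 at 1 → [0, 2, 0, 9, 9, 9]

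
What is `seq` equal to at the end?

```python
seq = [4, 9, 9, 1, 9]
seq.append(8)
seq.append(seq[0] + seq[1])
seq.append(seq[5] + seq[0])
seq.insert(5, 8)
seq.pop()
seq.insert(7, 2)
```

[4, 9, 9, 1, 9, 8, 8, 2, 13]

append 8 → [4, 9, 9, 1, 9, 8]
append seq[0]+seq[1] = 4+9 = 13 → [4, 9, 9, 1, 9, 8, 13]
append seq[5]+seq[0] = 8+4 = 12 → [4, 9, 9, 1, 9, 8, 13, 12]
insert 8 at 5 → [4, 9, 9, 1, 9, 8, 8, 13, 12]
pop() removes 12 → [4, 9, 9, 1, 9, 8, 8, 13]
insert 2 at 7 → [4, 9, 9, 1, 9, 8, 8, 2, 13]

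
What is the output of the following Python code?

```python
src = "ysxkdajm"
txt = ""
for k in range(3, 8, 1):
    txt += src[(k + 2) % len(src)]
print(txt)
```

k=3: add src[5]='a' → 'a'
k=4: add src[6]='j' → 'aj'
k=5: add src[7]='m' → 'ajm'
k=6: add src[0]='y' → 'ajmy'
k=7: add src[1]='s' → 'ajmys'

ajmys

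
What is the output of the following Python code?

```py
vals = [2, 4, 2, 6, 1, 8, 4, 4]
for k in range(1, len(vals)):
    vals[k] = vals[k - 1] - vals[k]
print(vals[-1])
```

k=1: vals[1] = 2-4 = -2 → [2, -2, 2, 6, 1, 8, 4, 4]
k=2: vals[2] = (-2)-2 = -4 → [2, -2, -4, 6, 1, 8, 4, 4]
k=3: vals[3] = (-4)-6 = -10 → [2, -2, -4, -10, 1, 8, 4, 4]
k=4: vals[4] = (-10)-1 = -11 → [2, -2, -4, -10, -11, 8, 4, 4]
k=5: vals[5] = (-11)-8 = -19 → [2, -2, -4, -10, -11, -19, 4, 4]
k=6: vals[6] = (-19)-4 = -23 → [2, -2, -4, -10, -11, -19, -23, 4]
k=7: vals[7] = (-23)-4 = -27 → [2, -2, -4, -10, -11, -19, -23, -27]

-27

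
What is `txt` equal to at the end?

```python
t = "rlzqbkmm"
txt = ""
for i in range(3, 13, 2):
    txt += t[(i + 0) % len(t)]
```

i=3: add t[3]='q' → 'q'
i=5: add t[5]='k' → 'qk'
i=7: add t[7]='m' → 'qkm'
i=9: add t[1]='l' → 'qkml'
i=11: add t[3]='q' → 'qkmlq'

'qkmlq'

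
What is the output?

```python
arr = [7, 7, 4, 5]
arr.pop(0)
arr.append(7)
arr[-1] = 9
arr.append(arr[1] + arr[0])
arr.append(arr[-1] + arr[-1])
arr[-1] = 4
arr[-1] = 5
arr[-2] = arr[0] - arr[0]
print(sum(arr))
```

30

pop(0) removes 7 → [7, 4, 5]
append 7 → [7, 4, 5, 7]
arr[-1] = 9 → [7, 4, 5, 9]
append arr[1]+arr[0] = 4+7 = 11 → [7, 4, 5, 9, 11]
append arr[-1]+arr[-1] = 11+11 = 22 → [7, 4, 5, 9, 11, 22]
arr[-1] = 4 → [7, 4, 5, 9, 11, 4]
arr[-1] = 5 → [7, 4, 5, 9, 11, 5]
arr[-2] = arr[0]-arr[0] = 7-7 = 0 → [7, 4, 5, 9, 0, 5]
sum = 30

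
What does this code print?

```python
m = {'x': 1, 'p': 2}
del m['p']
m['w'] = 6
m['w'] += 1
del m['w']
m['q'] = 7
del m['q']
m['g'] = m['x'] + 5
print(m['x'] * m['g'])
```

del 'p' → {'x': 1}
m['w'] = 6 → {'x': 1, 'w': 6}
m['w'] = 6+1 = 7 → {'x': 1, 'w': 7}
del 'w' → {'x': 1}
m['q'] = 7 → {'x': 1, 'q': 7}
del 'q' → {'x': 1}
m['g'] = m['x']+5 = 6 → {'x': 1, 'g': 6}
m['x']*m['g'] = 1*6 = 6

6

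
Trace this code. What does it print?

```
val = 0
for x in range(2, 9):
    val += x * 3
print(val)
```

105

x=2: val = 0+2*3 = 6
x=3: val = 6+3*3 = 15
x=4: val = 15+4*3 = 27
x=5: val = 27+5*3 = 42
x=6: val = 42+6*3 = 60
x=7: val = 60+7*3 = 81
x=8: val = 81+8*3 = 105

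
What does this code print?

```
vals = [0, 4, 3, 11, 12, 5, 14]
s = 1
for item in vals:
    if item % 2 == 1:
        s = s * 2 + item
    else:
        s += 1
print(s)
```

66

item=0: not odd, s = 1+1 = 2
item=4: not odd, s = 2+1 = 3
item=3: odd, s = 3*2+3 = 9
item=11: odd, s = 9*2+11 = 29
item=12: not odd, s = 29+1 = 30
item=5: odd, s = 30*2+5 = 65
item=14: not odd, s = 65+1 = 66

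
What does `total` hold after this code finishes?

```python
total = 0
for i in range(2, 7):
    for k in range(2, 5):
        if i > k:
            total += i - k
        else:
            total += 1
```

25

i=2,k=2: not 2>2, total = 0+1 = 1
i=2,k=3: not 2>3, total = 1+1 = 2
i=2,k=4: not 2>4, total = 2+1 = 3
i=3,k=2: 3>2, total = 3+1 = 4
i=3,k=3: not 3>3, total = 4+1 = 5
i=3,k=4: not 3>4, total = 5+1 = 6
i=4,k=2: 4>2, total = 6+2 = 8
i=4,k=3: 4>3, total = 8+1 = 9
i=4,k=4: not 4>4, total = 9+1 = 10
i=5,k=2: 5>2, total = 10+3 = 13
i=5,k=3: 5>3, total = 13+2 = 15
i=5,k=4: 5>4, total = 15+1 = 16
i=6,k=2: 6>2, total = 16+4 = 20
i=6,k=3: 6>3, total = 20+3 = 23
i=6,k=4: 6>4, total = 23+2 = 25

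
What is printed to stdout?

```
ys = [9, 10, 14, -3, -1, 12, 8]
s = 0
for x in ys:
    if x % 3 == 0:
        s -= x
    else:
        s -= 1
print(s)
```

-22

x=9: %3==0, s = 0-9 = -9
x=10: not %3==0, s = (-9)-1 = -10
x=14: not %3==0, s = (-10)-1 = -11
x=-3: %3==0, s = (-11)-(-3) = -8
x=-1: not %3==0, s = (-8)-1 = -9
x=12: %3==0, s = (-9)-12 = -21
x=8: not %3==0, s = (-21)-1 = -22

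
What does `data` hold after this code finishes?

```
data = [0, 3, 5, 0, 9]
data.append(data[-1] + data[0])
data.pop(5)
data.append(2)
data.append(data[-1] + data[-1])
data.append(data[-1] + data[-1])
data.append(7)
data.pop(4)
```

[0, 3, 5, 0, 2, 4, 8, 7]

append data[-1]+data[0] = 9+0 = 9 → [0, 3, 5, 0, 9, 9]
pop(5) removes 9 → [0, 3, 5, 0, 9]
append 2 → [0, 3, 5, 0, 9, 2]
append data[-1]+data[-1] = 2+2 = 4 → [0, 3, 5, 0, 9, 2, 4]
append data[-1]+data[-1] = 4+4 = 8 → [0, 3, 5, 0, 9, 2, 4, 8]
append 7 → [0, 3, 5, 0, 9, 2, 4, 8, 7]
pop(4) removes 9 → [0, 3, 5, 0, 2, 4, 8, 7]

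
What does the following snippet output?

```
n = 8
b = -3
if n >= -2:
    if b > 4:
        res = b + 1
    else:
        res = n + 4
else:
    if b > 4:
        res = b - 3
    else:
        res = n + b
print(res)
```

n=8, b=-3
n >= -2 is True; b > 4 is False
→ res = n + 4 = 12

12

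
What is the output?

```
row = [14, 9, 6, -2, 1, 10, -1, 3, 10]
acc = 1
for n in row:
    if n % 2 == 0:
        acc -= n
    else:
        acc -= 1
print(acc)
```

-41

n=14: even, acc = 1-14 = -13
n=9: not even, acc = (-13)-1 = -14
n=6: even, acc = (-14)-6 = -20
n=-2: even, acc = (-20)-(-2) = -18
n=1: not even, acc = (-18)-1 = -19
n=10: even, acc = (-19)-10 = -29
n=-1: not even, acc = (-29)-1 = -30
n=3: not even, acc = (-30)-1 = -31
n=10: even, acc = (-31)-10 = -41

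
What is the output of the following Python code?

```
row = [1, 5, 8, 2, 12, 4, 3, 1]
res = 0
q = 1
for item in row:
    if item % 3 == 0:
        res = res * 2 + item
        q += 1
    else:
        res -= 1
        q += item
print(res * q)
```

192

item=1: not %3==0, res = 0-1 = -1; q=2
item=5: not %3==0, res = (-1)-1 = -2; q=7
item=8: not %3==0, res = (-2)-1 = -3; q=15
item=2: not %3==0, res = (-3)-1 = -4; q=17
item=12: %3==0, res = (-4)*2+12 = 4; q=18
item=4: not %3==0, res = 4-1 = 3; q=22
item=3: %3==0, res = 3*2+3 = 9; q=23
item=1: not %3==0, res = 9-1 = 8; q=24
res*q = 8*24 = 192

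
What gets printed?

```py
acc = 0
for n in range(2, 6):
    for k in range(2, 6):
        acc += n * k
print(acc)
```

196

n=2,k=2: acc = 0+4 = 4
n=2,k=3: acc = 4+6 = 10
n=2,k=4: acc = 10+8 = 18
n=2,k=5: acc = 18+10 = 28
n=3,k=2: acc = 28+6 = 34
n=3,k=3: acc = 34+9 = 43
n=3,k=4: acc = 43+12 = 55
n=3,k=5: acc = 55+15 = 70
n=4,k=2: acc = 70+8 = 78
n=4,k=3: acc = 78+12 = 90
n=4,k=4: acc = 90+16 = 106
n=4,k=5: acc = 106+20 = 126
n=5,k=2: acc = 126+10 = 136
n=5,k=3: acc = 136+15 = 151
n=5,k=4: acc = 151+20 = 171
n=5,k=5: acc = 171+25 = 196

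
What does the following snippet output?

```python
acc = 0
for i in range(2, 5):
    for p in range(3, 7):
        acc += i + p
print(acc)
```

90

i=2,p=3: acc = 0+5 = 5
i=2,p=4: acc = 5+6 = 11
i=2,p=5: acc = 11+7 = 18
i=2,p=6: acc = 18+8 = 26
i=3,p=3: acc = 26+6 = 32
i=3,p=4: acc = 32+7 = 39
i=3,p=5: acc = 39+8 = 47
i=3,p=6: acc = 47+9 = 56
i=4,p=3: acc = 56+7 = 63
i=4,p=4: acc = 63+8 = 71
i=4,p=5: acc = 71+9 = 80
i=4,p=6: acc = 80+10 = 90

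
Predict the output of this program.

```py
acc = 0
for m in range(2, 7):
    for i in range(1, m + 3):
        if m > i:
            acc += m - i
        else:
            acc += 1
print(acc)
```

50

m=2,i=1: 2>1, acc = 0+1 = 1
m=2,i=2: not 2>2, acc = 1+1 = 2
m=2,i=3: not 2>3, acc = 2+1 = 3
m=2,i=4: not 2>4, acc = 3+1 = 4
m=3,i=1: 3>1, acc = 4+2 = 6
m=3,i=2: 3>2, acc = 6+1 = 7
m=3,i=3: not 3>3, acc = 7+1 = 8
m=3,i=4: not 3>4, acc = 8+1 = 9
m=3,i=5: not 3>5, acc = 9+1 = 10
m=4,i=1: 4>1, acc = 10+3 = 13
m=4,i=2: 4>2, acc = 13+2 = 15
m=4,i=3: 4>3, acc = 15+1 = 16
m=4,i=4: not 4>4, acc = 16+1 = 17
m=4,i=5: not 4>5, acc = 17+1 = 18
m=4,i=6: not 4>6, acc = 18+1 = 19
m=5,i=1: 5>1, acc = 19+4 = 23
m=5,i=2: 5>2, acc = 23+3 = 26
m=5,i=3: 5>3, acc = 26+2 = 28
m=5,i=4: 5>4, acc = 28+1 = 29
m=5,i=5: not 5>5, acc = 29+1 = 30
m=5,i=6: not 5>6, acc = 30+1 = 31
m=5,i=7: not 5>7, acc = 31+1 = 32
m=6,i=1: 6>1, acc = 32+5 = 37
m=6,i=2: 6>2, acc = 37+4 = 41
m=6,i=3: 6>3, acc = 41+3 = 44
m=6,i=4: 6>4, acc = 44+2 = 46
m=6,i=5: 6>5, acc = 46+1 = 47
m=6,i=6: not 6>6, acc = 47+1 = 48
m=6,i=7: not 6>7, acc = 48+1 = 49
m=6,i=8: not 6>8, acc = 49+1 = 50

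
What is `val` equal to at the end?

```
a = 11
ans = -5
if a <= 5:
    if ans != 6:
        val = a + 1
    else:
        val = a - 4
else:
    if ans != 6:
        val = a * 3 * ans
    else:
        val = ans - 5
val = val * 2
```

-330

a=11, ans=-5
a <= 5 is False; ans != 6 is True
→ val = a * 3 * ans = -165
val = (-165)*2 = -330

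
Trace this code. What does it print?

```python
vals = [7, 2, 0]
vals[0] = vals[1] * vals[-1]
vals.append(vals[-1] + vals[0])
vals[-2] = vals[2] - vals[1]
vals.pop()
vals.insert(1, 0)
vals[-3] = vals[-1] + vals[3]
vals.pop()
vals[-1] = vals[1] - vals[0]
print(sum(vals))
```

-8

vals[0] = vals[1]*vals[-1] = 2*0 = 0 → [0, 2, 0]
append vals[-1]+vals[0] = 0+0 = 0 → [0, 2, 0, 0]
vals[-2] = vals[2]-vals[1] = 0-2 = -2 → [0, 2, -2, 0]
pop() removes 0 → [0, 2, -2]
insert 0 at 1 → [0, 0, 2, -2]
vals[-3] = vals[-1]+vals[3] = (-2)+(-2) = -4 → [0, -4, 2, -2]
pop() removes -2 → [0, -4, 2]
vals[-1] = vals[1]-vals[0] = (-4)-0 = -4 → [0, -4, -4]
sum = -8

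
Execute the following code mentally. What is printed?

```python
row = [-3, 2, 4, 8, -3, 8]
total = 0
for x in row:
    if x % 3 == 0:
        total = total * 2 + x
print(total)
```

-9

x=-3: %3==0, total = 0*2+(-3) = -3
x=2: not %3==0
x=4: not %3==0
x=8: not %3==0
x=-3: %3==0, total = (-3)*2+(-3) = -9
x=8: not %3==0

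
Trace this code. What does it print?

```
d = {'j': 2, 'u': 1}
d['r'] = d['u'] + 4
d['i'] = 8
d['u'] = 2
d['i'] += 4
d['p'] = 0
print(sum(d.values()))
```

21

d['r'] = d['u']+4 = 5 → {'j': 2, 'u': 1, 'r': 5}
d['i'] = 8 → {'j': 2, 'u': 1, 'r': 5, 'i': 8}
d['u'] = 2 → {'j': 2, 'u': 2, 'r': 5, 'i': 8}
d['i'] = 8+4 = 12 → {'j': 2, 'u': 2, 'r': 5, 'i': 12}
d['p'] = 0 → {'j': 2, 'u': 2, 'r': 5, 'i': 12, 'p': 0}
sum of values = 21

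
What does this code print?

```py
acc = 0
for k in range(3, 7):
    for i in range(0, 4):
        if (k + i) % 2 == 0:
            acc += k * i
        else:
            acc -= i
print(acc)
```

40

k=3,i=0: odd sum, acc = 0-0 = 0
k=3,i=1: even sum, acc = 0+3 = 3
k=3,i=2: odd sum, acc = 3-2 = 1
k=3,i=3: even sum, acc = 1+9 = 10
k=4,i=0: even sum, acc = 10+0 = 10
k=4,i=1: odd sum, acc = 10-1 = 9
k=4,i=2: even sum, acc = 9+8 = 17
k=4,i=3: odd sum, acc = 17-3 = 14
k=5,i=0: odd sum, acc = 14-0 = 14
k=5,i=1: even sum, acc = 14+5 = 19
k=5,i=2: odd sum, acc = 19-2 = 17
k=5,i=3: even sum, acc = 17+15 = 32
k=6,i=0: even sum, acc = 32+0 = 32
k=6,i=1: odd sum, acc = 32-1 = 31
k=6,i=2: even sum, acc = 31+12 = 43
k=6,i=3: odd sum, acc = 43-3 = 40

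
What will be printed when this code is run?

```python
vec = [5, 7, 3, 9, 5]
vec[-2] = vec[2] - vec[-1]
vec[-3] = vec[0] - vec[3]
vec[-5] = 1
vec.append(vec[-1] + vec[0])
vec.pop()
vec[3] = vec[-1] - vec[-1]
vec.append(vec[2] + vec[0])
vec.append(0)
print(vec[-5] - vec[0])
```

6

vec[-2] = vec[2]-vec[-1] = 3-5 = -2 → [5, 7, 3, -2, 5]
vec[-3] = vec[0]-vec[3] = 5-(-2) = 7 → [5, 7, 7, -2, 5]
vec[-5] = 1 → [1, 7, 7, -2, 5]
append vec[-1]+vec[0] = 5+1 = 6 → [1, 7, 7, -2, 5, 6]
pop() removes 6 → [1, 7, 7, -2, 5]
vec[3] = vec[-1]-vec[-1] = 5-5 = 0 → [1, 7, 7, 0, 5]
append vec[2]+vec[0] = 7+1 = 8 → [1, 7, 7, 0, 5, 8]
append 0 → [1, 7, 7, 0, 5, 8, 0]
vec[-5]-vec[0] = 7-1 = 6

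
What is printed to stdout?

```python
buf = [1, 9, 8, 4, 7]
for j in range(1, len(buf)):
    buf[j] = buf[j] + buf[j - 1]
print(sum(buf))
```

80

j=1: buf[1] = 9+1 = 10 → [1, 10, 8, 4, 7]
j=2: buf[2] = 8+10 = 18 → [1, 10, 18, 4, 7]
j=3: buf[3] = 4+18 = 22 → [1, 10, 18, 22, 7]
j=4: buf[4] = 7+22 = 29 → [1, 10, 18, 22, 29]
sum = 80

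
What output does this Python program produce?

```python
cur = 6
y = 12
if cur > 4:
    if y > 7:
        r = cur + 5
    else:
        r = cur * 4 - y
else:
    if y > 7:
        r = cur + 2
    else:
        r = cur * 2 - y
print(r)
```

cur=6, y=12
cur > 4 is True; y > 7 is True
→ r = cur + 5 = 11

11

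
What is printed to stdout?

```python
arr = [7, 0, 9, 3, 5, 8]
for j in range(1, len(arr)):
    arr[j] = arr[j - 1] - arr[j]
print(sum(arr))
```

j=1: arr[1] = 7-0 = 7 → [7, 7, 9, 3, 5, 8]
j=2: arr[2] = 7-9 = -2 → [7, 7, -2, 3, 5, 8]
j=3: arr[3] = (-2)-3 = -5 → [7, 7, -2, -5, 5, 8]
j=4: arr[4] = (-5)-5 = -10 → [7, 7, -2, -5, -10, 8]
j=5: arr[5] = (-10)-8 = -18 → [7, 7, -2, -5, -10, -18]
sum = -21

-21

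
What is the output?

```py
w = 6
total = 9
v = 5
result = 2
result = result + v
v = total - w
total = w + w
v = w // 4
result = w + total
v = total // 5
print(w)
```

6

result = 2+5 = 7
v = 9-6 = 3
total = 6+6 = 12
v = 6//4 = 1
result = 6+12 = 18
v = 12//5 = 2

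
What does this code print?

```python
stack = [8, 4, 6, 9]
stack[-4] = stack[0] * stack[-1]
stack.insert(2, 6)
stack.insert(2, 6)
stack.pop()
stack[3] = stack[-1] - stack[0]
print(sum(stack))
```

stack[-4] = stack[0]*stack[-1] = 8*9 = 72 → [72, 4, 6, 9]
insert 6 at 2 → [72, 4, 6, 6, 9]
insert 6 at 2 → [72, 4, 6, 6, 6, 9]
pop() removes 9 → [72, 4, 6, 6, 6]
stack[3] = stack[-1]-stack[0] = 6-72 = -66 → [72, 4, 6, -66, 6]
sum = 22

22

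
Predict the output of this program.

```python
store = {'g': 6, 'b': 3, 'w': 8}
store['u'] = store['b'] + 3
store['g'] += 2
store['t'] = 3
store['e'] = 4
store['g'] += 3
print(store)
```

{'g': 11, 'b': 3, 'w': 8, 'u': 6, 't': 3, 'e': 4}

store['u'] = store['b']+3 = 6 → {'g': 6, 'b': 3, 'w': 8, 'u': 6}
store['g'] = 6+2 = 8 → {'g': 8, 'b': 3, 'w': 8, 'u': 6}
store['t'] = 3 → {'g': 8, 'b': 3, 'w': 8, 'u': 6, 't': 3}
store['e'] = 4 → {'g': 8, 'b': 3, 'w': 8, 'u': 6, 't': 3, 'e': 4}
store['g'] = 8+3 = 11 → {'g': 11, 'b': 3, 'w': 8, 'u': 6, 't': 3, 'e': 4}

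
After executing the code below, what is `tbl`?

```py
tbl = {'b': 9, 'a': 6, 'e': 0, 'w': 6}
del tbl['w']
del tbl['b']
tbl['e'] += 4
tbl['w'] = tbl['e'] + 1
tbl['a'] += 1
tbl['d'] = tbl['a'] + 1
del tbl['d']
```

del 'w' → {'b': 9, 'a': 6, 'e': 0}
del 'b' → {'a': 6, 'e': 0}
tbl['e'] = 0+4 = 4 → {'a': 6, 'e': 4}
tbl['w'] = tbl['e']+1 = 5 → {'a': 6, 'e': 4, 'w': 5}
tbl['a'] = 6+1 = 7 → {'a': 7, 'e': 4, 'w': 5}
tbl['d'] = tbl['a']+1 = 8 → {'a': 7, 'e': 4, 'w': 5, 'd': 8}
del 'd' → {'a': 7, 'e': 4, 'w': 5}

{'a': 7, 'e': 4, 'w': 5}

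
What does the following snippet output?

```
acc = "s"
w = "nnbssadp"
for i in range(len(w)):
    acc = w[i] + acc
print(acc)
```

pdassbnns

i=0: prepend 'n' → 'ns'
i=1: prepend 'n' → 'nns'
i=2: prepend 'b' → 'bnns'
i=3: prepend 's' → 'sbnns'
i=4: prepend 's' → 'ssbnns'
i=5: prepend 'a' → 'assbnns'
i=6: prepend 'd' → 'dassbnns'
i=7: prepend 'p' → 'pdassbnns'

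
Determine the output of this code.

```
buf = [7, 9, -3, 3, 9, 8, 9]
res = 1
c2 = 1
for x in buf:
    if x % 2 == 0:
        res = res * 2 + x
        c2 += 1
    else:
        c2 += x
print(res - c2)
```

-26

x=7: not even; c2=8
x=9: not even; c2=17
x=-3: not even; c2=14
x=3: not even; c2=17
x=9: not even; c2=26
x=8: even, res = 1*2+8 = 10; c2=27
x=9: not even; c2=36
res-c2 = 10-36 = -26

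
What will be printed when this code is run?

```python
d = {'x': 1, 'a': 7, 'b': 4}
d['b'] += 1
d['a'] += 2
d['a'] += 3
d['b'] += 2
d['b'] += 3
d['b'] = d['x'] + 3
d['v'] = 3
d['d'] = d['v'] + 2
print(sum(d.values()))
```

d['b'] = 4+1 = 5 → {'x': 1, 'a': 7, 'b': 5}
d['a'] = 7+2 = 9 → {'x': 1, 'a': 9, 'b': 5}
d['a'] = 9+3 = 12 → {'x': 1, 'a': 12, 'b': 5}
d['b'] = 5+2 = 7 → {'x': 1, 'a': 12, 'b': 7}
d['b'] = 7+3 = 10 → {'x': 1, 'a': 12, 'b': 10}
d['b'] = d['x']+3 = 4 → {'x': 1, 'a': 12, 'b': 4}
d['v'] = 3 → {'x': 1, 'a': 12, 'b': 4, 'v': 3}
d['d'] = d['v']+2 = 5 → {'x': 1, 'a': 12, 'b': 4, 'v': 3, 'd': 5}
sum of values = 25

25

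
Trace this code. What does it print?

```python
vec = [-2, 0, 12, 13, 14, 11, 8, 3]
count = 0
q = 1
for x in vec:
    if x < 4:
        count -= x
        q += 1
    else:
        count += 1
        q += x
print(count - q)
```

x=-2: <4, count = 0-(-2) = 2; q=2
x=0: <4, count = 2-0 = 2; q=3
x=12: not <4, count = 2+1 = 3; q=15
x=13: not <4, count = 3+1 = 4; q=28
x=14: not <4, count = 4+1 = 5; q=42
x=11: not <4, count = 5+1 = 6; q=53
x=8: not <4, count = 6+1 = 7; q=61
x=3: <4, count = 7-3 = 4; q=62
count-q = 4-62 = -58

-58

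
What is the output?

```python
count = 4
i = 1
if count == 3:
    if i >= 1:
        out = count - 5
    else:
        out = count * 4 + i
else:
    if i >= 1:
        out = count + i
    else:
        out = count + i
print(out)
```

5

count=4, i=1
count == 3 is False; i >= 1 is True
→ out = count + i = 5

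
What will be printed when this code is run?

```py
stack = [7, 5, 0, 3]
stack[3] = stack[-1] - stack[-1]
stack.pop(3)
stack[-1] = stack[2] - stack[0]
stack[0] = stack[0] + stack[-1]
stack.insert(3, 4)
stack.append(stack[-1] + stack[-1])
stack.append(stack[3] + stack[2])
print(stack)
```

[0, 5, -7, 4, 8, -3]

stack[3] = stack[-1]-stack[-1] = 3-3 = 0 → [7, 5, 0, 0]
pop(3) removes 0 → [7, 5, 0]
stack[-1] = stack[2]-stack[0] = 0-7 = -7 → [7, 5, -7]
stack[0] = stack[0]+stack[-1] = 7+(-7) = 0 → [0, 5, -7]
insert 4 at 3 → [0, 5, -7, 4]
append stack[-1]+stack[-1] = 4+4 = 8 → [0, 5, -7, 4, 8]
append stack[3]+stack[2] = 4+(-7) = -3 → [0, 5, -7, 4, 8, -3]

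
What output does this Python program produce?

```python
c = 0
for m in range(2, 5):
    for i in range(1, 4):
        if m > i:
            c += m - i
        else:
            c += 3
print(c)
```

19

m=2,i=1: 2>1, c = 0+1 = 1
m=2,i=2: not 2>2, c = 1+3 = 4
m=2,i=3: not 2>3, c = 4+3 = 7
m=3,i=1: 3>1, c = 7+2 = 9
m=3,i=2: 3>2, c = 9+1 = 10
m=3,i=3: not 3>3, c = 10+3 = 13
m=4,i=1: 4>1, c = 13+3 = 16
m=4,i=2: 4>2, c = 16+2 = 18
m=4,i=3: 4>3, c = 18+1 = 19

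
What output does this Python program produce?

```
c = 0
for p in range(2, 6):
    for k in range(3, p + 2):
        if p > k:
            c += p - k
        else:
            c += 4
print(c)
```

p=2,k=3: not 2>3, c = 0+4 = 4
p=3,k=3: not 3>3, c = 4+4 = 8
p=3,k=4: not 3>4, c = 8+4 = 12
p=4,k=3: 4>3, c = 12+1 = 13
p=4,k=4: not 4>4, c = 13+4 = 17
p=4,k=5: not 4>5, c = 17+4 = 21
p=5,k=3: 5>3, c = 21+2 = 23
p=5,k=4: 5>4, c = 23+1 = 24
p=5,k=5: not 5>5, c = 24+4 = 28
p=5,k=6: not 5>6, c = 28+4 = 32

32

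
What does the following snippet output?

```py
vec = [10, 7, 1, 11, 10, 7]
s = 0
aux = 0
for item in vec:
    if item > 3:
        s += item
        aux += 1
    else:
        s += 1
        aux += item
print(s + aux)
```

52

item=10: >3, s = 0+10 = 10; aux=1
item=7: >3, s = 10+7 = 17; aux=2
item=1: not >3, s = 17+1 = 18; aux=3
item=11: >3, s = 18+11 = 29; aux=4
item=10: >3, s = 29+10 = 39; aux=5
item=7: >3, s = 39+7 = 46; aux=6
s+aux = 46+6 = 52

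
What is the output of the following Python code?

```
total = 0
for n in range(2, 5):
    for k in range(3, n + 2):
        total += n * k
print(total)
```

n=2,k=3: total = 0+6 = 6
n=3,k=3: total = 6+9 = 15
n=3,k=4: total = 15+12 = 27
n=4,k=3: total = 27+12 = 39
n=4,k=4: total = 39+16 = 55
n=4,k=5: total = 55+20 = 75

75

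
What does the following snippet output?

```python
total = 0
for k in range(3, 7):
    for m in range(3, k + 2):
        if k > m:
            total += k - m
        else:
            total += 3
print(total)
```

34

k=3,m=3: not 3>3, total = 0+3 = 3
k=3,m=4: not 3>4, total = 3+3 = 6
k=4,m=3: 4>3, total = 6+1 = 7
k=4,m=4: not 4>4, total = 7+3 = 10
k=4,m=5: not 4>5, total = 10+3 = 13
k=5,m=3: 5>3, total = 13+2 = 15
k=5,m=4: 5>4, total = 15+1 = 16
k=5,m=5: not 5>5, total = 16+3 = 19
k=5,m=6: not 5>6, total = 19+3 = 22
k=6,m=3: 6>3, total = 22+3 = 25
k=6,m=4: 6>4, total = 25+2 = 27
k=6,m=5: 6>5, total = 27+1 = 28
k=6,m=6: not 6>6, total = 28+3 = 31
k=6,m=7: not 6>7, total = 31+3 = 34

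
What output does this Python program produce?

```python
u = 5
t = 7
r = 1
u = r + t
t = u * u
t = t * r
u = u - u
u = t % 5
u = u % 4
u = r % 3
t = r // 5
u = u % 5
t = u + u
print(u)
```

u = 1+7 = 8
t = 8*8 = 64
t = 64*1 = 64
u = 8-8 = 0
u = 64%5 = 4
u = 4%4 = 0
u = 1%3 = 1
t = 1//5 = 0
u = 1%5 = 1
t = 1+1 = 2

1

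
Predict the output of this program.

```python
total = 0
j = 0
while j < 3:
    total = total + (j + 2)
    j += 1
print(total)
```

9

j=0: total = 0+2 = 2
j=1: total = 2+3 = 5
j=2: total = 5+4 = 9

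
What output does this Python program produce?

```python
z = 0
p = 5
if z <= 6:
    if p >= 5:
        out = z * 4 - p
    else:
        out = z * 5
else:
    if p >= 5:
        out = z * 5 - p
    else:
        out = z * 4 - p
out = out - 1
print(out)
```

z=0, p=5
z <= 6 is True; p >= 5 is True
→ out = z * 4 - p = -5
out = (-5)-1 = -6

-6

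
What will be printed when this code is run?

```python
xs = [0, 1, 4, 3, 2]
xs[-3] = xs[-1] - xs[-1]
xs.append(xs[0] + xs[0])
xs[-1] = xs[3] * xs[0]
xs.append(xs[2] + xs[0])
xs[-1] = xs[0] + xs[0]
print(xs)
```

xs[-3] = xs[-1]-xs[-1] = 2-2 = 0 → [0, 1, 0, 3, 2]
append xs[0]+xs[0] = 0+0 = 0 → [0, 1, 0, 3, 2, 0]
xs[-1] = xs[3]*xs[0] = 3*0 = 0 → [0, 1, 0, 3, 2, 0]
append xs[2]+xs[0] = 0+0 = 0 → [0, 1, 0, 3, 2, 0, 0]
xs[-1] = xs[0]+xs[0] = 0+0 = 0 → [0, 1, 0, 3, 2, 0, 0]

[0, 1, 0, 3, 2, 0, 0]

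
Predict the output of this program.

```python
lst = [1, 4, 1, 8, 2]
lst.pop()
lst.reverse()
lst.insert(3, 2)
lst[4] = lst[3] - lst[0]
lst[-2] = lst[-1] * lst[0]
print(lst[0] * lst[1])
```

pop() removes 2 → [1, 4, 1, 8]
reverse → [8, 1, 4, 1]
insert 2 at 3 → [8, 1, 4, 2, 1]
lst[4] = lst[3]-lst[0] = 2-8 = -6 → [8, 1, 4, 2, -6]
lst[-2] = lst[-1]*lst[0] = (-6)*8 = -48 → [8, 1, 4, -48, -6]
lst[0]*lst[1] = 8*1 = 8

8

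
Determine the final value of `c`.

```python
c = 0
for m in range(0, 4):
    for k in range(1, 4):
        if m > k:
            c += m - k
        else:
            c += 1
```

13

m=0,k=1: not 0>1, c = 0+1 = 1
m=0,k=2: not 0>2, c = 1+1 = 2
m=0,k=3: not 0>3, c = 2+1 = 3
m=1,k=1: not 1>1, c = 3+1 = 4
m=1,k=2: not 1>2, c = 4+1 = 5
m=1,k=3: not 1>3, c = 5+1 = 6
m=2,k=1: 2>1, c = 6+1 = 7
m=2,k=2: not 2>2, c = 7+1 = 8
m=2,k=3: not 2>3, c = 8+1 = 9
m=3,k=1: 3>1, c = 9+2 = 11
m=3,k=2: 3>2, c = 11+1 = 12
m=3,k=3: not 3>3, c = 12+1 = 13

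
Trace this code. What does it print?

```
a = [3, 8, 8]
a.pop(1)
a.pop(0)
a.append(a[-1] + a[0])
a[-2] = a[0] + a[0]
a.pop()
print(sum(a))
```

pop(1) removes 8 → [3, 8]
pop(0) removes 3 → [8]
append a[-1]+a[0] = 8+8 = 16 → [8, 16]
a[-2] = a[0]+a[0] = 8+8 = 16 → [16, 16]
pop() removes 16 → [16]
sum = 16

16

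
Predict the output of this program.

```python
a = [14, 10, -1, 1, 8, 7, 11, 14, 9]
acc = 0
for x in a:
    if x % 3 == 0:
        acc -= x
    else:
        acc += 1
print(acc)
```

-1

x=14: not %3==0, acc = 0+1 = 1
x=10: not %3==0, acc = 1+1 = 2
x=-1: not %3==0, acc = 2+1 = 3
x=1: not %3==0, acc = 3+1 = 4
x=8: not %3==0, acc = 4+1 = 5
x=7: not %3==0, acc = 5+1 = 6
x=11: not %3==0, acc = 6+1 = 7
x=14: not %3==0, acc = 7+1 = 8
x=9: %3==0, acc = 8-9 = -1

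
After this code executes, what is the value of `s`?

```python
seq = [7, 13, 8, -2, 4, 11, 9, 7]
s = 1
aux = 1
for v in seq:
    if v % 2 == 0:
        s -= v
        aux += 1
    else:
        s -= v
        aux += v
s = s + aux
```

-5

v=7: not even, s = 1-7 = -6; aux=8
v=13: not even, s = (-6)-13 = -19; aux=21
v=8: even, s = (-19)-8 = -27; aux=22
v=-2: even, s = (-27)-(-2) = -25; aux=23
v=4: even, s = (-25)-4 = -29; aux=24
v=11: not even, s = (-29)-11 = -40; aux=35
v=9: not even, s = (-40)-9 = -49; aux=44
v=7: not even, s = (-49)-7 = -56; aux=51
s+aux = (-56)+51 = -5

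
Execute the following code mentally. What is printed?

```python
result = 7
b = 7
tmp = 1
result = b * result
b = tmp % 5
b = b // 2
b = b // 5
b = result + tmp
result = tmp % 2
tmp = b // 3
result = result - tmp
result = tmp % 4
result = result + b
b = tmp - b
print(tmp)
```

16

result = 7*7 = 49
b = 1%5 = 1
b = 1//2 = 0
b = 0//5 = 0
b = 49+1 = 50
result = 1%2 = 1
tmp = 50//3 = 16
result = 1-16 = -15
result = 16%4 = 0
result = 0+50 = 50
b = 16-50 = -34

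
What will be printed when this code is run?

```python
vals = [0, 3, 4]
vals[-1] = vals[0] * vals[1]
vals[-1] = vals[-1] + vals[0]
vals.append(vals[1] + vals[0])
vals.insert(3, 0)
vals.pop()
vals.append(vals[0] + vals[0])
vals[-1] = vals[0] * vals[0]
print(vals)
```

vals[-1] = vals[0]*vals[1] = 0*3 = 0 → [0, 3, 0]
vals[-1] = vals[-1]+vals[0] = 0+0 = 0 → [0, 3, 0]
append vals[1]+vals[0] = 3+0 = 3 → [0, 3, 0, 3]
insert 0 at 3 → [0, 3, 0, 0, 3]
pop() removes 3 → [0, 3, 0, 0]
append vals[0]+vals[0] = 0+0 = 0 → [0, 3, 0, 0, 0]
vals[-1] = vals[0]*vals[0] = 0*0 = 0 → [0, 3, 0, 0, 0]

[0, 3, 0, 0, 0]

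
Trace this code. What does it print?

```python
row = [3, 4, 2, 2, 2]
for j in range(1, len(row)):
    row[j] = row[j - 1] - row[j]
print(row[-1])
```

-7

j=1: row[1] = 3-4 = -1 → [3, -1, 2, 2, 2]
j=2: row[2] = (-1)-2 = -3 → [3, -1, -3, 2, 2]
j=3: row[3] = (-3)-2 = -5 → [3, -1, -3, -5, 2]
j=4: row[4] = (-5)-2 = -7 → [3, -1, -3, -5, -7]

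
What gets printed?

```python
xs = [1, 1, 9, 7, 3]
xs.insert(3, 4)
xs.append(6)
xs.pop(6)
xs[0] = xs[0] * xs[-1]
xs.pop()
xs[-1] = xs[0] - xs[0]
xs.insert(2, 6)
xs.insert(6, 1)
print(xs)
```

insert 4 at 3 → [1, 1, 9, 4, 7, 3]
append 6 → [1, 1, 9, 4, 7, 3, 6]
pop(6) removes 6 → [1, 1, 9, 4, 7, 3]
xs[0] = xs[0]*xs[-1] = 1*3 = 3 → [3, 1, 9, 4, 7, 3]
pop() removes 3 → [3, 1, 9, 4, 7]
xs[-1] = xs[0]-xs[0] = 3-3 = 0 → [3, 1, 9, 4, 0]
insert 6 at 2 → [3, 1, 6, 9, 4, 0]
insert 1 at 6 → [3, 1, 6, 9, 4, 0, 1]

[3, 1, 6, 9, 4, 0, 1]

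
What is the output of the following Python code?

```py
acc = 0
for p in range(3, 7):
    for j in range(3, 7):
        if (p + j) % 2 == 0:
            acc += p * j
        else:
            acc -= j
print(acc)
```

128

p=3,j=3: even sum, acc = 0+9 = 9
p=3,j=4: odd sum, acc = 9-4 = 5
p=3,j=5: even sum, acc = 5+15 = 20
p=3,j=6: odd sum, acc = 20-6 = 14
p=4,j=3: odd sum, acc = 14-3 = 11
p=4,j=4: even sum, acc = 11+16 = 27
p=4,j=5: odd sum, acc = 27-5 = 22
p=4,j=6: even sum, acc = 22+24 = 46
p=5,j=3: even sum, acc = 46+15 = 61
p=5,j=4: odd sum, acc = 61-4 = 57
p=5,j=5: even sum, acc = 57+25 = 82
p=5,j=6: odd sum, acc = 82-6 = 76
p=6,j=3: odd sum, acc = 76-3 = 73
p=6,j=4: even sum, acc = 73+24 = 97
p=6,j=5: odd sum, acc = 97-5 = 92
p=6,j=6: even sum, acc = 92+36 = 128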